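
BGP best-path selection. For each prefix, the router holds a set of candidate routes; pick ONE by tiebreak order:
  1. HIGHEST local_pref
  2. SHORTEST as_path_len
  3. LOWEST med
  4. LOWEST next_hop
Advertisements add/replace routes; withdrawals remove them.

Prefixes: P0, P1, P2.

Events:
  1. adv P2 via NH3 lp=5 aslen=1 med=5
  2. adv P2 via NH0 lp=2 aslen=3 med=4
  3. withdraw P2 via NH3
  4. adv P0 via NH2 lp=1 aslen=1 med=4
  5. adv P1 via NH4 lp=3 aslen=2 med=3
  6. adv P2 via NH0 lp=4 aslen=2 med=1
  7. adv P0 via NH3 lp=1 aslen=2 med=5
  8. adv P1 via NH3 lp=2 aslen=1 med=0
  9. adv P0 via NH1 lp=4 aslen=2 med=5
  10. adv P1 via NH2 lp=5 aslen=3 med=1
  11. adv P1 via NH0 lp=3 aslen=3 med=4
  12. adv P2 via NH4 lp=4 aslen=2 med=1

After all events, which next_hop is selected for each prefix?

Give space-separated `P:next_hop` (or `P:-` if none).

Op 1: best P0=- P1=- P2=NH3
Op 2: best P0=- P1=- P2=NH3
Op 3: best P0=- P1=- P2=NH0
Op 4: best P0=NH2 P1=- P2=NH0
Op 5: best P0=NH2 P1=NH4 P2=NH0
Op 6: best P0=NH2 P1=NH4 P2=NH0
Op 7: best P0=NH2 P1=NH4 P2=NH0
Op 8: best P0=NH2 P1=NH4 P2=NH0
Op 9: best P0=NH1 P1=NH4 P2=NH0
Op 10: best P0=NH1 P1=NH2 P2=NH0
Op 11: best P0=NH1 P1=NH2 P2=NH0
Op 12: best P0=NH1 P1=NH2 P2=NH0

Answer: P0:NH1 P1:NH2 P2:NH0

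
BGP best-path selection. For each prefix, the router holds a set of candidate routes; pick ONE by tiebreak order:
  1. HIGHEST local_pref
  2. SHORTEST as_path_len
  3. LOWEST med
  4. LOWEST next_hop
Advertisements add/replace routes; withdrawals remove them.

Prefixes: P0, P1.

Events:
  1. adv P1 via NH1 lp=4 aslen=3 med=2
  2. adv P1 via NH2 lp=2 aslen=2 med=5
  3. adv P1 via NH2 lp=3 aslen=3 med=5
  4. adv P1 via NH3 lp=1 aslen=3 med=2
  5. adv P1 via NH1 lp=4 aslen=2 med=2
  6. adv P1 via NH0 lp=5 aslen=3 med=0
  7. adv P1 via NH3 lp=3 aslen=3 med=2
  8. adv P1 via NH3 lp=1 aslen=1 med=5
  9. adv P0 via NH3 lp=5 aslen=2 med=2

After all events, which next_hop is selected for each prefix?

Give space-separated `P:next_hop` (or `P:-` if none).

Op 1: best P0=- P1=NH1
Op 2: best P0=- P1=NH1
Op 3: best P0=- P1=NH1
Op 4: best P0=- P1=NH1
Op 5: best P0=- P1=NH1
Op 6: best P0=- P1=NH0
Op 7: best P0=- P1=NH0
Op 8: best P0=- P1=NH0
Op 9: best P0=NH3 P1=NH0

Answer: P0:NH3 P1:NH0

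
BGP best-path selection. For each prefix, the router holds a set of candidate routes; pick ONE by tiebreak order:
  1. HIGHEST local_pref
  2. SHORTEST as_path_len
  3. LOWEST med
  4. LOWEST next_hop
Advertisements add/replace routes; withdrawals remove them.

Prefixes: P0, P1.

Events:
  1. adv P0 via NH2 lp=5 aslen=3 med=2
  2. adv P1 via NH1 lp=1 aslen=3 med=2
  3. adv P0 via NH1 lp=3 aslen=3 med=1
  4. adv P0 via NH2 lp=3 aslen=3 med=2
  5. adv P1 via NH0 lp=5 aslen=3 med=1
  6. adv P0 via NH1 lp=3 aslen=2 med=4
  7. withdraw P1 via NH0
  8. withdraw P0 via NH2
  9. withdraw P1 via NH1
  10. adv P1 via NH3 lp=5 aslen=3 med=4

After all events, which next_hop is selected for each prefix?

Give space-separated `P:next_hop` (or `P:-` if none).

Op 1: best P0=NH2 P1=-
Op 2: best P0=NH2 P1=NH1
Op 3: best P0=NH2 P1=NH1
Op 4: best P0=NH1 P1=NH1
Op 5: best P0=NH1 P1=NH0
Op 6: best P0=NH1 P1=NH0
Op 7: best P0=NH1 P1=NH1
Op 8: best P0=NH1 P1=NH1
Op 9: best P0=NH1 P1=-
Op 10: best P0=NH1 P1=NH3

Answer: P0:NH1 P1:NH3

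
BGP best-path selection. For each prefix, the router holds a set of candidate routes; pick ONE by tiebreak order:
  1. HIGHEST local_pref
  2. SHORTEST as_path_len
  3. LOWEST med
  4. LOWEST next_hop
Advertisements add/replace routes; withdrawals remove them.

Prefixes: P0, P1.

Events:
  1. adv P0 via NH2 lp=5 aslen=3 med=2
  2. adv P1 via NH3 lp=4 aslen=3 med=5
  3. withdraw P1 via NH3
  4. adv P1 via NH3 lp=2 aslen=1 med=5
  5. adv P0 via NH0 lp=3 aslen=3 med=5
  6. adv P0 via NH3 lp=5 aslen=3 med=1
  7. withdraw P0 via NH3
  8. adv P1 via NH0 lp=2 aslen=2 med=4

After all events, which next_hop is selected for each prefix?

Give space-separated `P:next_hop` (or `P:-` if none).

Answer: P0:NH2 P1:NH3

Derivation:
Op 1: best P0=NH2 P1=-
Op 2: best P0=NH2 P1=NH3
Op 3: best P0=NH2 P1=-
Op 4: best P0=NH2 P1=NH3
Op 5: best P0=NH2 P1=NH3
Op 6: best P0=NH3 P1=NH3
Op 7: best P0=NH2 P1=NH3
Op 8: best P0=NH2 P1=NH3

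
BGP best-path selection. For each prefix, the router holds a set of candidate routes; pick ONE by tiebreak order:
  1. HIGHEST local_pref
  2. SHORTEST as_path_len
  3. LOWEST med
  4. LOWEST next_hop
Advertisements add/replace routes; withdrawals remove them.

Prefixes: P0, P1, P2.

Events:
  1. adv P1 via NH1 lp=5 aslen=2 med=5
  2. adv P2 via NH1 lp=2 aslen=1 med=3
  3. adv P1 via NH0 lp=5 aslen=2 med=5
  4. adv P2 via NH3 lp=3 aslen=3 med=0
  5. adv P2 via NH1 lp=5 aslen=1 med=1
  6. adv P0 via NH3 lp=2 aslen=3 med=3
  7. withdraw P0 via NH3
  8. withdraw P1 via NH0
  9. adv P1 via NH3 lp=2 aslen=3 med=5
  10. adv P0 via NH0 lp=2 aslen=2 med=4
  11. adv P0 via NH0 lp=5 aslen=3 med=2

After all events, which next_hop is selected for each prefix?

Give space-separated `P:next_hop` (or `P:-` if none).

Op 1: best P0=- P1=NH1 P2=-
Op 2: best P0=- P1=NH1 P2=NH1
Op 3: best P0=- P1=NH0 P2=NH1
Op 4: best P0=- P1=NH0 P2=NH3
Op 5: best P0=- P1=NH0 P2=NH1
Op 6: best P0=NH3 P1=NH0 P2=NH1
Op 7: best P0=- P1=NH0 P2=NH1
Op 8: best P0=- P1=NH1 P2=NH1
Op 9: best P0=- P1=NH1 P2=NH1
Op 10: best P0=NH0 P1=NH1 P2=NH1
Op 11: best P0=NH0 P1=NH1 P2=NH1

Answer: P0:NH0 P1:NH1 P2:NH1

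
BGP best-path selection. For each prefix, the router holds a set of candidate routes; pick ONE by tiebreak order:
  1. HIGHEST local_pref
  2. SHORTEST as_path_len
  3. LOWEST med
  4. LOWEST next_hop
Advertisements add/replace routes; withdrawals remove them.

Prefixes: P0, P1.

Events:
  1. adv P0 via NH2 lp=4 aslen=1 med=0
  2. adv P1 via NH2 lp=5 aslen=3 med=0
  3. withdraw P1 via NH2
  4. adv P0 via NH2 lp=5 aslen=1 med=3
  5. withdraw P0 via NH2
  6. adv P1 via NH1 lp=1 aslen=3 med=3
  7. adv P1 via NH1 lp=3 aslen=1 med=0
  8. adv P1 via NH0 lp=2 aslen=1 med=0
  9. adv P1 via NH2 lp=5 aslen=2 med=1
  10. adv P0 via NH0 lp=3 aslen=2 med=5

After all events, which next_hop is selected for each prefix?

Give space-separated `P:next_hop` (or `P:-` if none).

Answer: P0:NH0 P1:NH2

Derivation:
Op 1: best P0=NH2 P1=-
Op 2: best P0=NH2 P1=NH2
Op 3: best P0=NH2 P1=-
Op 4: best P0=NH2 P1=-
Op 5: best P0=- P1=-
Op 6: best P0=- P1=NH1
Op 7: best P0=- P1=NH1
Op 8: best P0=- P1=NH1
Op 9: best P0=- P1=NH2
Op 10: best P0=NH0 P1=NH2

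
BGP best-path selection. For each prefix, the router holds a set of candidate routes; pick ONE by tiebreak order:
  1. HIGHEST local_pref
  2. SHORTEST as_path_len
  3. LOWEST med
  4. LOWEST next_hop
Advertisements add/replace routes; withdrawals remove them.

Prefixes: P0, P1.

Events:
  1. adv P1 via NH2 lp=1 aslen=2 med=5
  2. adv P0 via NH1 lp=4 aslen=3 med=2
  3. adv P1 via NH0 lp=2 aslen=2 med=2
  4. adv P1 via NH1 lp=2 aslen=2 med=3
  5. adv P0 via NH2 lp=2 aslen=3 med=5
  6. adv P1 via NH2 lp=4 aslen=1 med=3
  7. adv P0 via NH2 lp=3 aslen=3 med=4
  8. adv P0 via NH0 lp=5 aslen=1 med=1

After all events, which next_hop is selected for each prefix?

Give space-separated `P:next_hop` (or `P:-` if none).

Op 1: best P0=- P1=NH2
Op 2: best P0=NH1 P1=NH2
Op 3: best P0=NH1 P1=NH0
Op 4: best P0=NH1 P1=NH0
Op 5: best P0=NH1 P1=NH0
Op 6: best P0=NH1 P1=NH2
Op 7: best P0=NH1 P1=NH2
Op 8: best P0=NH0 P1=NH2

Answer: P0:NH0 P1:NH2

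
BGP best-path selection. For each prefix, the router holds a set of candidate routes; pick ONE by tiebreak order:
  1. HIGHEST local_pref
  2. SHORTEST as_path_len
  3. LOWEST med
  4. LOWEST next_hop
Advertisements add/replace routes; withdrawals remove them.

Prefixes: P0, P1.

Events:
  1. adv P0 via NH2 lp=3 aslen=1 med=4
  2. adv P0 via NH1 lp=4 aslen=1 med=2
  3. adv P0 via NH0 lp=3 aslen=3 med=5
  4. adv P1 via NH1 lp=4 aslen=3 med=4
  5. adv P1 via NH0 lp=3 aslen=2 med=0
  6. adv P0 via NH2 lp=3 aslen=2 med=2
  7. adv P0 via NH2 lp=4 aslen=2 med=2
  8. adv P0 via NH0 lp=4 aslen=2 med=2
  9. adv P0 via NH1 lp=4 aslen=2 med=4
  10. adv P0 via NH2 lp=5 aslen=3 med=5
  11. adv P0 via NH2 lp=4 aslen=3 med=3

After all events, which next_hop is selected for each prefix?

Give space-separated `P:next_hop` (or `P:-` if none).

Answer: P0:NH0 P1:NH1

Derivation:
Op 1: best P0=NH2 P1=-
Op 2: best P0=NH1 P1=-
Op 3: best P0=NH1 P1=-
Op 4: best P0=NH1 P1=NH1
Op 5: best P0=NH1 P1=NH1
Op 6: best P0=NH1 P1=NH1
Op 7: best P0=NH1 P1=NH1
Op 8: best P0=NH1 P1=NH1
Op 9: best P0=NH0 P1=NH1
Op 10: best P0=NH2 P1=NH1
Op 11: best P0=NH0 P1=NH1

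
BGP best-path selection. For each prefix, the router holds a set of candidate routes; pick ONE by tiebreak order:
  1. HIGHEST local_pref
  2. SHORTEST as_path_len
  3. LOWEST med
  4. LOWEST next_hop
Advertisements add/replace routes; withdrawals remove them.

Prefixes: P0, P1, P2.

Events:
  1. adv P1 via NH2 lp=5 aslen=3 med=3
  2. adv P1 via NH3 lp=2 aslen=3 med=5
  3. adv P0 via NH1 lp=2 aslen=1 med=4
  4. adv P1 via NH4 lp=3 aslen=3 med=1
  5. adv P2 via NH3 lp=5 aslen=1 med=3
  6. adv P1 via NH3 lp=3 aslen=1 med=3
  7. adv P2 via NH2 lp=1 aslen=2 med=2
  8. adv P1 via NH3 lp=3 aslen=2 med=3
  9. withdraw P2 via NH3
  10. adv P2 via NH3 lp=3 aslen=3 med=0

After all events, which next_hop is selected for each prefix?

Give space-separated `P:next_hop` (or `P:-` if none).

Op 1: best P0=- P1=NH2 P2=-
Op 2: best P0=- P1=NH2 P2=-
Op 3: best P0=NH1 P1=NH2 P2=-
Op 4: best P0=NH1 P1=NH2 P2=-
Op 5: best P0=NH1 P1=NH2 P2=NH3
Op 6: best P0=NH1 P1=NH2 P2=NH3
Op 7: best P0=NH1 P1=NH2 P2=NH3
Op 8: best P0=NH1 P1=NH2 P2=NH3
Op 9: best P0=NH1 P1=NH2 P2=NH2
Op 10: best P0=NH1 P1=NH2 P2=NH3

Answer: P0:NH1 P1:NH2 P2:NH3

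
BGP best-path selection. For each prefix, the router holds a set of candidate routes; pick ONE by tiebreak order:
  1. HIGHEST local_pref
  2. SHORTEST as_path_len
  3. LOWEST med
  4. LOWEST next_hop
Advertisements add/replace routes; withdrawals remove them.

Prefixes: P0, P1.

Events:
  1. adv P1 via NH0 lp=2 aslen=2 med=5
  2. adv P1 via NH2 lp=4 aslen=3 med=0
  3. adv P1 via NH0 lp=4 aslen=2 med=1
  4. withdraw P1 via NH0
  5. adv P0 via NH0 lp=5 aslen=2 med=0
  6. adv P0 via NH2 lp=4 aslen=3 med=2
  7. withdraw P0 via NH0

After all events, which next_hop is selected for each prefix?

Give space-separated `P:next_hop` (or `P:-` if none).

Op 1: best P0=- P1=NH0
Op 2: best P0=- P1=NH2
Op 3: best P0=- P1=NH0
Op 4: best P0=- P1=NH2
Op 5: best P0=NH0 P1=NH2
Op 6: best P0=NH0 P1=NH2
Op 7: best P0=NH2 P1=NH2

Answer: P0:NH2 P1:NH2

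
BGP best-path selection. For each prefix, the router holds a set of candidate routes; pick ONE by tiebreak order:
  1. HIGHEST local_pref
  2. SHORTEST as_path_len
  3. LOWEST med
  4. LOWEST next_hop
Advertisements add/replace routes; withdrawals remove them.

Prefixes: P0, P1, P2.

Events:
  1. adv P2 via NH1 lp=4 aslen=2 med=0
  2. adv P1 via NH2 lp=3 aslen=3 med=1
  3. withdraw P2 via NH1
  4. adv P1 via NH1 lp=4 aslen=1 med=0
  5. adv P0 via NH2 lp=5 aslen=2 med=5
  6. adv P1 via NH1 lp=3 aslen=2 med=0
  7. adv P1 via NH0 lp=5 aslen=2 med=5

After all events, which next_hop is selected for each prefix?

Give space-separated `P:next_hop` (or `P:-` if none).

Answer: P0:NH2 P1:NH0 P2:-

Derivation:
Op 1: best P0=- P1=- P2=NH1
Op 2: best P0=- P1=NH2 P2=NH1
Op 3: best P0=- P1=NH2 P2=-
Op 4: best P0=- P1=NH1 P2=-
Op 5: best P0=NH2 P1=NH1 P2=-
Op 6: best P0=NH2 P1=NH1 P2=-
Op 7: best P0=NH2 P1=NH0 P2=-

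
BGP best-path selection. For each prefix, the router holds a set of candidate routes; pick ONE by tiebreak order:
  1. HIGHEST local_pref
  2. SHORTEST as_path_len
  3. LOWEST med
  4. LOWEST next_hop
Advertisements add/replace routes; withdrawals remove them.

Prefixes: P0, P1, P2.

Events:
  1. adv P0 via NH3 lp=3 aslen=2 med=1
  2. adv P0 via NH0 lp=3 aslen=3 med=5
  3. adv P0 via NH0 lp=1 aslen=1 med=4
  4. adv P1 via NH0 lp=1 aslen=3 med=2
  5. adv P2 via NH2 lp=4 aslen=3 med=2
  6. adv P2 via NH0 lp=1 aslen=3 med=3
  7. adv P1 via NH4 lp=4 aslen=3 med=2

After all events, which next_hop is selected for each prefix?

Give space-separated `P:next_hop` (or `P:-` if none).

Answer: P0:NH3 P1:NH4 P2:NH2

Derivation:
Op 1: best P0=NH3 P1=- P2=-
Op 2: best P0=NH3 P1=- P2=-
Op 3: best P0=NH3 P1=- P2=-
Op 4: best P0=NH3 P1=NH0 P2=-
Op 5: best P0=NH3 P1=NH0 P2=NH2
Op 6: best P0=NH3 P1=NH0 P2=NH2
Op 7: best P0=NH3 P1=NH4 P2=NH2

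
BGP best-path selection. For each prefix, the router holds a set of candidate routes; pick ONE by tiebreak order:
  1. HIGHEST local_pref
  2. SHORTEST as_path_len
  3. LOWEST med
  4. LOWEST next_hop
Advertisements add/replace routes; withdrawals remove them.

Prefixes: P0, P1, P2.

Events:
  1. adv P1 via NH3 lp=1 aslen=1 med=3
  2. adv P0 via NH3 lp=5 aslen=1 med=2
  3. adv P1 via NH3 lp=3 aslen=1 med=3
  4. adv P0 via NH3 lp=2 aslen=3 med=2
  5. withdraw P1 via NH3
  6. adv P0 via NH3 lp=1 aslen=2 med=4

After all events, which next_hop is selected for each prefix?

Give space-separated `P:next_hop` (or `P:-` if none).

Answer: P0:NH3 P1:- P2:-

Derivation:
Op 1: best P0=- P1=NH3 P2=-
Op 2: best P0=NH3 P1=NH3 P2=-
Op 3: best P0=NH3 P1=NH3 P2=-
Op 4: best P0=NH3 P1=NH3 P2=-
Op 5: best P0=NH3 P1=- P2=-
Op 6: best P0=NH3 P1=- P2=-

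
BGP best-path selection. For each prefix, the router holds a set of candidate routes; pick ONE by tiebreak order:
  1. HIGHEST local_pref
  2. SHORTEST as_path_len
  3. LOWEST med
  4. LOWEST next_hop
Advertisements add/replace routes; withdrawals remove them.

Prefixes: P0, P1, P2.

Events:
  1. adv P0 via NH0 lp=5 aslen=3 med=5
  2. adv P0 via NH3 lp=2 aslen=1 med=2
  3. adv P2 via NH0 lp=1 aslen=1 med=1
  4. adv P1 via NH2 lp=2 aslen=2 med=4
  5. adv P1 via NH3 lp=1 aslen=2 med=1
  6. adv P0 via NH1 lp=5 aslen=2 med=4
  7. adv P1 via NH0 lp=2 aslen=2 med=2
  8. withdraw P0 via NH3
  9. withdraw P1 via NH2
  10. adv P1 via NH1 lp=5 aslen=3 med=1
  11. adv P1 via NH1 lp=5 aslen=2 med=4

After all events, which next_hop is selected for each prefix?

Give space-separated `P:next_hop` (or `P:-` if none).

Op 1: best P0=NH0 P1=- P2=-
Op 2: best P0=NH0 P1=- P2=-
Op 3: best P0=NH0 P1=- P2=NH0
Op 4: best P0=NH0 P1=NH2 P2=NH0
Op 5: best P0=NH0 P1=NH2 P2=NH0
Op 6: best P0=NH1 P1=NH2 P2=NH0
Op 7: best P0=NH1 P1=NH0 P2=NH0
Op 8: best P0=NH1 P1=NH0 P2=NH0
Op 9: best P0=NH1 P1=NH0 P2=NH0
Op 10: best P0=NH1 P1=NH1 P2=NH0
Op 11: best P0=NH1 P1=NH1 P2=NH0

Answer: P0:NH1 P1:NH1 P2:NH0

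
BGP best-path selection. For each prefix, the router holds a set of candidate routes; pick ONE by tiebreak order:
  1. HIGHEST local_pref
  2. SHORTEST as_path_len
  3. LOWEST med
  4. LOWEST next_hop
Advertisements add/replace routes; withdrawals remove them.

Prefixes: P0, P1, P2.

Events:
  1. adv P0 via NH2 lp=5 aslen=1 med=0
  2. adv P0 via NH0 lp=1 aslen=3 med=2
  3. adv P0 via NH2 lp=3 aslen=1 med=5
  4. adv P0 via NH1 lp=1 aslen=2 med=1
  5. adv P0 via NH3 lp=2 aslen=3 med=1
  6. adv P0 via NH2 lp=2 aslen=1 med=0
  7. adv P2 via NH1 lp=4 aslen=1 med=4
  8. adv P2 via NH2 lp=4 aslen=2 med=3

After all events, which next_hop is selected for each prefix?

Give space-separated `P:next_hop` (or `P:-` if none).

Op 1: best P0=NH2 P1=- P2=-
Op 2: best P0=NH2 P1=- P2=-
Op 3: best P0=NH2 P1=- P2=-
Op 4: best P0=NH2 P1=- P2=-
Op 5: best P0=NH2 P1=- P2=-
Op 6: best P0=NH2 P1=- P2=-
Op 7: best P0=NH2 P1=- P2=NH1
Op 8: best P0=NH2 P1=- P2=NH1

Answer: P0:NH2 P1:- P2:NH1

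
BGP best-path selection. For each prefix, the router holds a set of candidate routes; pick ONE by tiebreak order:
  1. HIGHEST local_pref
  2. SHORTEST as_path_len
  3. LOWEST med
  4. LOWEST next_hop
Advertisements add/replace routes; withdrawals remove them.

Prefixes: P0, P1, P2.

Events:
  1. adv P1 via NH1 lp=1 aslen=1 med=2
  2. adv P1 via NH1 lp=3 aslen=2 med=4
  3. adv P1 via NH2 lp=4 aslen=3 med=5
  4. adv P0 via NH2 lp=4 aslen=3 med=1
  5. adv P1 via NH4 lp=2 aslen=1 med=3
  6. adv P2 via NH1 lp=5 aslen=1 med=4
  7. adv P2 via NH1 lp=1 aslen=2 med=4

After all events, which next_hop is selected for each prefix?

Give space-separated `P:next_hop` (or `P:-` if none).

Answer: P0:NH2 P1:NH2 P2:NH1

Derivation:
Op 1: best P0=- P1=NH1 P2=-
Op 2: best P0=- P1=NH1 P2=-
Op 3: best P0=- P1=NH2 P2=-
Op 4: best P0=NH2 P1=NH2 P2=-
Op 5: best P0=NH2 P1=NH2 P2=-
Op 6: best P0=NH2 P1=NH2 P2=NH1
Op 7: best P0=NH2 P1=NH2 P2=NH1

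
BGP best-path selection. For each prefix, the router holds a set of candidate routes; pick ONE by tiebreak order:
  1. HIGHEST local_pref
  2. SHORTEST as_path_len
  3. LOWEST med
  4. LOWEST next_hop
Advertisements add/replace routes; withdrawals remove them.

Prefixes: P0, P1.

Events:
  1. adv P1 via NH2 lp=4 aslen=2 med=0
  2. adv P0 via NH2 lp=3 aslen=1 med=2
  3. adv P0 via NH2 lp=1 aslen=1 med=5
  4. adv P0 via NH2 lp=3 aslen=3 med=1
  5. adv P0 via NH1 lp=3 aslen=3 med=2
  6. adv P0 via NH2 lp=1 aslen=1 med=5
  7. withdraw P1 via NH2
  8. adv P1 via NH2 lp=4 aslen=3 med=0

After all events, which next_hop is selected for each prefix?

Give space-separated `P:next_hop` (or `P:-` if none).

Op 1: best P0=- P1=NH2
Op 2: best P0=NH2 P1=NH2
Op 3: best P0=NH2 P1=NH2
Op 4: best P0=NH2 P1=NH2
Op 5: best P0=NH2 P1=NH2
Op 6: best P0=NH1 P1=NH2
Op 7: best P0=NH1 P1=-
Op 8: best P0=NH1 P1=NH2

Answer: P0:NH1 P1:NH2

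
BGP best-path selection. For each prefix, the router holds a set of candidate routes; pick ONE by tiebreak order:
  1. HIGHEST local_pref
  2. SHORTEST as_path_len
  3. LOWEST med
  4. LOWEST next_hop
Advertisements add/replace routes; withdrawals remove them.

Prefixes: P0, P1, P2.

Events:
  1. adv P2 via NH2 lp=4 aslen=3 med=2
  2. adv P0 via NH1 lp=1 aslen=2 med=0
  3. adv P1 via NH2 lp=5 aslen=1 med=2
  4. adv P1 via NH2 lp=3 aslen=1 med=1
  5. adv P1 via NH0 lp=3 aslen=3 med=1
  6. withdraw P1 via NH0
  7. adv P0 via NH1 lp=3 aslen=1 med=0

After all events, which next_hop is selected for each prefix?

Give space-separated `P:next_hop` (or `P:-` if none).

Op 1: best P0=- P1=- P2=NH2
Op 2: best P0=NH1 P1=- P2=NH2
Op 3: best P0=NH1 P1=NH2 P2=NH2
Op 4: best P0=NH1 P1=NH2 P2=NH2
Op 5: best P0=NH1 P1=NH2 P2=NH2
Op 6: best P0=NH1 P1=NH2 P2=NH2
Op 7: best P0=NH1 P1=NH2 P2=NH2

Answer: P0:NH1 P1:NH2 P2:NH2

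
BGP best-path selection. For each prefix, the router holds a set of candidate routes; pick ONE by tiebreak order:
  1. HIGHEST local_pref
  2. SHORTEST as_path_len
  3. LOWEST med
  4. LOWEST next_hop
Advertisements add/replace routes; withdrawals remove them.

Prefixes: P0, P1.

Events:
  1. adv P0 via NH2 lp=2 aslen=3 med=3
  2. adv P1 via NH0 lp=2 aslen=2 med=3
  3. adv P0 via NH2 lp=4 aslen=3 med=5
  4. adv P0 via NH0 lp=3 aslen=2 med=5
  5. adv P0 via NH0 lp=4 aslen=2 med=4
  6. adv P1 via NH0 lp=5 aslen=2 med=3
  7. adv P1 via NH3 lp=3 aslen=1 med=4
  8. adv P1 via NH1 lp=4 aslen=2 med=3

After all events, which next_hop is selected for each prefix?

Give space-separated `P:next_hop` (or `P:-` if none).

Answer: P0:NH0 P1:NH0

Derivation:
Op 1: best P0=NH2 P1=-
Op 2: best P0=NH2 P1=NH0
Op 3: best P0=NH2 P1=NH0
Op 4: best P0=NH2 P1=NH0
Op 5: best P0=NH0 P1=NH0
Op 6: best P0=NH0 P1=NH0
Op 7: best P0=NH0 P1=NH0
Op 8: best P0=NH0 P1=NH0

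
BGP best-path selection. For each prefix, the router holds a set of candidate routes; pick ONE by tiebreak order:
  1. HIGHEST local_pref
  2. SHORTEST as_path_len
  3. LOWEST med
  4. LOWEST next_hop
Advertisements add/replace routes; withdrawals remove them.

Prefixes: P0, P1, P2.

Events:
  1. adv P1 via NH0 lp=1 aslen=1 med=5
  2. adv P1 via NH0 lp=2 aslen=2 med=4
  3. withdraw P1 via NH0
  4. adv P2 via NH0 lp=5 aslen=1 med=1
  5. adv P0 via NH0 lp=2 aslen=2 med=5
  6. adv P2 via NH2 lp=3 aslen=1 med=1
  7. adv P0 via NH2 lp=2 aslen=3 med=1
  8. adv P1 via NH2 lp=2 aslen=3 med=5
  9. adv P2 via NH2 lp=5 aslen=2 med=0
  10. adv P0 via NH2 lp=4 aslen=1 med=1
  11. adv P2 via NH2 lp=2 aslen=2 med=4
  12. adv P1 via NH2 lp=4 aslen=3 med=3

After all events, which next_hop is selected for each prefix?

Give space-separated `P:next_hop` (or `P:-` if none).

Op 1: best P0=- P1=NH0 P2=-
Op 2: best P0=- P1=NH0 P2=-
Op 3: best P0=- P1=- P2=-
Op 4: best P0=- P1=- P2=NH0
Op 5: best P0=NH0 P1=- P2=NH0
Op 6: best P0=NH0 P1=- P2=NH0
Op 7: best P0=NH0 P1=- P2=NH0
Op 8: best P0=NH0 P1=NH2 P2=NH0
Op 9: best P0=NH0 P1=NH2 P2=NH0
Op 10: best P0=NH2 P1=NH2 P2=NH0
Op 11: best P0=NH2 P1=NH2 P2=NH0
Op 12: best P0=NH2 P1=NH2 P2=NH0

Answer: P0:NH2 P1:NH2 P2:NH0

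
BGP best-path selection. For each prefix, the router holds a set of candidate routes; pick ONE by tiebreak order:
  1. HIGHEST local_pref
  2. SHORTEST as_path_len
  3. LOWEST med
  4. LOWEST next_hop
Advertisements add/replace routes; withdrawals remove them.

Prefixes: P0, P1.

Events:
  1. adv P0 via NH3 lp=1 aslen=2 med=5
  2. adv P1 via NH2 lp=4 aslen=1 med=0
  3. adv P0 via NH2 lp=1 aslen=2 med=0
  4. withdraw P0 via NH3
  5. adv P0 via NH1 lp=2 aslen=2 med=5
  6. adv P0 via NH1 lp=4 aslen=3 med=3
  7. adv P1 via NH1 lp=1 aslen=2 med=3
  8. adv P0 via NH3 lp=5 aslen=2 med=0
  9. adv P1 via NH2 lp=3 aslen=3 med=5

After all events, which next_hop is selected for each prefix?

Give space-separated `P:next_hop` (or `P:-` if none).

Answer: P0:NH3 P1:NH2

Derivation:
Op 1: best P0=NH3 P1=-
Op 2: best P0=NH3 P1=NH2
Op 3: best P0=NH2 P1=NH2
Op 4: best P0=NH2 P1=NH2
Op 5: best P0=NH1 P1=NH2
Op 6: best P0=NH1 P1=NH2
Op 7: best P0=NH1 P1=NH2
Op 8: best P0=NH3 P1=NH2
Op 9: best P0=NH3 P1=NH2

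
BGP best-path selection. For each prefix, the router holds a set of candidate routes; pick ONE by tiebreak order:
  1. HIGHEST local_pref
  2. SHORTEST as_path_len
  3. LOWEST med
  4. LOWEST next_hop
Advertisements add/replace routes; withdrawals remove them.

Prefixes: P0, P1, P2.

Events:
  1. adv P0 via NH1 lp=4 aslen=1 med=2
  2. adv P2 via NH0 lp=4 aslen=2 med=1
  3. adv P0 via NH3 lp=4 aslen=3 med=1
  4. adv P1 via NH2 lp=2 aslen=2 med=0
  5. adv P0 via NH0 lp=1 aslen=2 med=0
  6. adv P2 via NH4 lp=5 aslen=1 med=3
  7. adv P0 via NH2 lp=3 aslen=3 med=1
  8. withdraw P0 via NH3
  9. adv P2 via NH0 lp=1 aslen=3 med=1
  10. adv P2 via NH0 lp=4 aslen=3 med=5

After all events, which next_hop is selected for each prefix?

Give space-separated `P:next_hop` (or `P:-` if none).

Op 1: best P0=NH1 P1=- P2=-
Op 2: best P0=NH1 P1=- P2=NH0
Op 3: best P0=NH1 P1=- P2=NH0
Op 4: best P0=NH1 P1=NH2 P2=NH0
Op 5: best P0=NH1 P1=NH2 P2=NH0
Op 6: best P0=NH1 P1=NH2 P2=NH4
Op 7: best P0=NH1 P1=NH2 P2=NH4
Op 8: best P0=NH1 P1=NH2 P2=NH4
Op 9: best P0=NH1 P1=NH2 P2=NH4
Op 10: best P0=NH1 P1=NH2 P2=NH4

Answer: P0:NH1 P1:NH2 P2:NH4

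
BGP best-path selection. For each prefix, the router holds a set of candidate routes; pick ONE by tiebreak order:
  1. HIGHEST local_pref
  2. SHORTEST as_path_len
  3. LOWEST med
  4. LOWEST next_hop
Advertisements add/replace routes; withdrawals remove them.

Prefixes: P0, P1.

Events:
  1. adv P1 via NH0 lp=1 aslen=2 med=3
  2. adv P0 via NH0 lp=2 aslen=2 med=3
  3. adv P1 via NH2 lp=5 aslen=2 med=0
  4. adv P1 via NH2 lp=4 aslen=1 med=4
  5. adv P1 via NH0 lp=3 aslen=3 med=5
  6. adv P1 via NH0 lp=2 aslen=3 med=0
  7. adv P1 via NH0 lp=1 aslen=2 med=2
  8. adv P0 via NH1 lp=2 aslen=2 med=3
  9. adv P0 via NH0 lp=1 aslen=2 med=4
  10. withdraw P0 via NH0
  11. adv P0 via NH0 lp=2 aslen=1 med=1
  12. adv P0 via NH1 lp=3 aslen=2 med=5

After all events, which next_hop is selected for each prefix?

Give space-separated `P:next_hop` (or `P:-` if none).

Op 1: best P0=- P1=NH0
Op 2: best P0=NH0 P1=NH0
Op 3: best P0=NH0 P1=NH2
Op 4: best P0=NH0 P1=NH2
Op 5: best P0=NH0 P1=NH2
Op 6: best P0=NH0 P1=NH2
Op 7: best P0=NH0 P1=NH2
Op 8: best P0=NH0 P1=NH2
Op 9: best P0=NH1 P1=NH2
Op 10: best P0=NH1 P1=NH2
Op 11: best P0=NH0 P1=NH2
Op 12: best P0=NH1 P1=NH2

Answer: P0:NH1 P1:NH2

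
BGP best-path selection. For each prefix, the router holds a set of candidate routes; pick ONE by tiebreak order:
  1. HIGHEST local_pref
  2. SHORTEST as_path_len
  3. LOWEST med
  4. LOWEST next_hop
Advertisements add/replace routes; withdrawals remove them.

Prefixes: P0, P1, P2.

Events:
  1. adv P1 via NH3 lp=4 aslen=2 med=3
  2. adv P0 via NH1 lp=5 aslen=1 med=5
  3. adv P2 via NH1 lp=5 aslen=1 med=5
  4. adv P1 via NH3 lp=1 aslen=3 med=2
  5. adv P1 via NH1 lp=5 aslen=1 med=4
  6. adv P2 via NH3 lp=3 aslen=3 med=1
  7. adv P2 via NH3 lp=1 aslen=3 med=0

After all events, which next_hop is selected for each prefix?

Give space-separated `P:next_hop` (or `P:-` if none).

Answer: P0:NH1 P1:NH1 P2:NH1

Derivation:
Op 1: best P0=- P1=NH3 P2=-
Op 2: best P0=NH1 P1=NH3 P2=-
Op 3: best P0=NH1 P1=NH3 P2=NH1
Op 4: best P0=NH1 P1=NH3 P2=NH1
Op 5: best P0=NH1 P1=NH1 P2=NH1
Op 6: best P0=NH1 P1=NH1 P2=NH1
Op 7: best P0=NH1 P1=NH1 P2=NH1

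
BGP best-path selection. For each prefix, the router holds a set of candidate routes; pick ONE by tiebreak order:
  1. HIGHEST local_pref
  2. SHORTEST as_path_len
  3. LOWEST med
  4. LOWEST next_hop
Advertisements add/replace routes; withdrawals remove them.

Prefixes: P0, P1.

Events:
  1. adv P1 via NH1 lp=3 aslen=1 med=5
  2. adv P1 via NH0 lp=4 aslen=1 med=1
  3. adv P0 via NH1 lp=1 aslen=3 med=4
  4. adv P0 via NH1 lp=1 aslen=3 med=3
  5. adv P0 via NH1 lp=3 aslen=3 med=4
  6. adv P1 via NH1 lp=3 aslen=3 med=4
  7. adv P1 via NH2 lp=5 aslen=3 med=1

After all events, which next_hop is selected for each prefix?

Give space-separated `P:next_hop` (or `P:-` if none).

Answer: P0:NH1 P1:NH2

Derivation:
Op 1: best P0=- P1=NH1
Op 2: best P0=- P1=NH0
Op 3: best P0=NH1 P1=NH0
Op 4: best P0=NH1 P1=NH0
Op 5: best P0=NH1 P1=NH0
Op 6: best P0=NH1 P1=NH0
Op 7: best P0=NH1 P1=NH2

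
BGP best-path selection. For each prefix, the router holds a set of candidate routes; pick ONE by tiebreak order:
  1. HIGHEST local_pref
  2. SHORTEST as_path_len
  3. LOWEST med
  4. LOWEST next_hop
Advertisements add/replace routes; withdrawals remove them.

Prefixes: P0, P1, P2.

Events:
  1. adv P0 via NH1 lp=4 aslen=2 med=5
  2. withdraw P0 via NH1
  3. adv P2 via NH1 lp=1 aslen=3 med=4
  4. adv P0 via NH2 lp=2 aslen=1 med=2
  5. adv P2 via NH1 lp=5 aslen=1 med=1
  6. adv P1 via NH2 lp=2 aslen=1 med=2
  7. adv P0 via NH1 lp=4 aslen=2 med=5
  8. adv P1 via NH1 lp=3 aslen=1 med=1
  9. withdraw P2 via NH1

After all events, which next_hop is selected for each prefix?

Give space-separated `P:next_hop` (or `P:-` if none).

Answer: P0:NH1 P1:NH1 P2:-

Derivation:
Op 1: best P0=NH1 P1=- P2=-
Op 2: best P0=- P1=- P2=-
Op 3: best P0=- P1=- P2=NH1
Op 4: best P0=NH2 P1=- P2=NH1
Op 5: best P0=NH2 P1=- P2=NH1
Op 6: best P0=NH2 P1=NH2 P2=NH1
Op 7: best P0=NH1 P1=NH2 P2=NH1
Op 8: best P0=NH1 P1=NH1 P2=NH1
Op 9: best P0=NH1 P1=NH1 P2=-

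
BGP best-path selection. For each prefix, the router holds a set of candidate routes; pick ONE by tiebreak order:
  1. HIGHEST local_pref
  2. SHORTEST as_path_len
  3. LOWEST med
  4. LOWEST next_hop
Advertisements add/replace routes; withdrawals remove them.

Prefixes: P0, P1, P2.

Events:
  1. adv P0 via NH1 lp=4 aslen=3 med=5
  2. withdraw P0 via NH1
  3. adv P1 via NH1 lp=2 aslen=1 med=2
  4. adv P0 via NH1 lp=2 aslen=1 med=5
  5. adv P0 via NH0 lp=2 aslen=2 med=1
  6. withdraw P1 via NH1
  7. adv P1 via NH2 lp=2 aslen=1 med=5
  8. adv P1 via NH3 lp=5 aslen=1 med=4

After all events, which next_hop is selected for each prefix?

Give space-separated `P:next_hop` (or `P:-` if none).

Op 1: best P0=NH1 P1=- P2=-
Op 2: best P0=- P1=- P2=-
Op 3: best P0=- P1=NH1 P2=-
Op 4: best P0=NH1 P1=NH1 P2=-
Op 5: best P0=NH1 P1=NH1 P2=-
Op 6: best P0=NH1 P1=- P2=-
Op 7: best P0=NH1 P1=NH2 P2=-
Op 8: best P0=NH1 P1=NH3 P2=-

Answer: P0:NH1 P1:NH3 P2:-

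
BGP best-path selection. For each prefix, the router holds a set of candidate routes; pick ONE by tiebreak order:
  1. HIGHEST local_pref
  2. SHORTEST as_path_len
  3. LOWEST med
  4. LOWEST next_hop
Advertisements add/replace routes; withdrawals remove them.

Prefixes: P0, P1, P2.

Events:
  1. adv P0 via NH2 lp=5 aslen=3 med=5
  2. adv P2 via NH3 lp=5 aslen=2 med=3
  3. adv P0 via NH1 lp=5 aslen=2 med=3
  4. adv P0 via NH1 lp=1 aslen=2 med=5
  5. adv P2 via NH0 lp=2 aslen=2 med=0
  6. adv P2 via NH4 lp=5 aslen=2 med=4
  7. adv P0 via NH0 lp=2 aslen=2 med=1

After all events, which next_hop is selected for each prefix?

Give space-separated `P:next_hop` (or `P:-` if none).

Op 1: best P0=NH2 P1=- P2=-
Op 2: best P0=NH2 P1=- P2=NH3
Op 3: best P0=NH1 P1=- P2=NH3
Op 4: best P0=NH2 P1=- P2=NH3
Op 5: best P0=NH2 P1=- P2=NH3
Op 6: best P0=NH2 P1=- P2=NH3
Op 7: best P0=NH2 P1=- P2=NH3

Answer: P0:NH2 P1:- P2:NH3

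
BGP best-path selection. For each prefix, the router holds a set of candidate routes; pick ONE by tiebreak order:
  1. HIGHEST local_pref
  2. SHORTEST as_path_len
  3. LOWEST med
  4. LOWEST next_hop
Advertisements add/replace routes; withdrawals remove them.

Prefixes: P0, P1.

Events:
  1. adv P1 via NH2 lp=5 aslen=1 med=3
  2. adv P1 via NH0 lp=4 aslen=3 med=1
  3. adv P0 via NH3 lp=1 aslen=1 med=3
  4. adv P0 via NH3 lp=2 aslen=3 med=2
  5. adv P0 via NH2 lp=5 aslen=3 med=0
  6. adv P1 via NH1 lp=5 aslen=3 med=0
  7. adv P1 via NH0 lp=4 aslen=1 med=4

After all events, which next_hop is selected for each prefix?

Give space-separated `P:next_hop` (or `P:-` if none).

Op 1: best P0=- P1=NH2
Op 2: best P0=- P1=NH2
Op 3: best P0=NH3 P1=NH2
Op 4: best P0=NH3 P1=NH2
Op 5: best P0=NH2 P1=NH2
Op 6: best P0=NH2 P1=NH2
Op 7: best P0=NH2 P1=NH2

Answer: P0:NH2 P1:NH2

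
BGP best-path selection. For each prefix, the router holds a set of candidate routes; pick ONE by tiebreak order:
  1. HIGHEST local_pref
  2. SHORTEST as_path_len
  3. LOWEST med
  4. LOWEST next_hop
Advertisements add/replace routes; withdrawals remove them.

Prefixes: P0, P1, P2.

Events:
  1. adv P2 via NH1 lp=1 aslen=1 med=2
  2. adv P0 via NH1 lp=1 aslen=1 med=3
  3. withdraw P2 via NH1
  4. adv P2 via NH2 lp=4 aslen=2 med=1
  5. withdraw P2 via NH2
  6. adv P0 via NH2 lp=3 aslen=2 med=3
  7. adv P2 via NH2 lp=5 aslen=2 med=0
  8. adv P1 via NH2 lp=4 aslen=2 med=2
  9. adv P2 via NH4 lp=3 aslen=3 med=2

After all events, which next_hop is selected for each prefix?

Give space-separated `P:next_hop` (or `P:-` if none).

Answer: P0:NH2 P1:NH2 P2:NH2

Derivation:
Op 1: best P0=- P1=- P2=NH1
Op 2: best P0=NH1 P1=- P2=NH1
Op 3: best P0=NH1 P1=- P2=-
Op 4: best P0=NH1 P1=- P2=NH2
Op 5: best P0=NH1 P1=- P2=-
Op 6: best P0=NH2 P1=- P2=-
Op 7: best P0=NH2 P1=- P2=NH2
Op 8: best P0=NH2 P1=NH2 P2=NH2
Op 9: best P0=NH2 P1=NH2 P2=NH2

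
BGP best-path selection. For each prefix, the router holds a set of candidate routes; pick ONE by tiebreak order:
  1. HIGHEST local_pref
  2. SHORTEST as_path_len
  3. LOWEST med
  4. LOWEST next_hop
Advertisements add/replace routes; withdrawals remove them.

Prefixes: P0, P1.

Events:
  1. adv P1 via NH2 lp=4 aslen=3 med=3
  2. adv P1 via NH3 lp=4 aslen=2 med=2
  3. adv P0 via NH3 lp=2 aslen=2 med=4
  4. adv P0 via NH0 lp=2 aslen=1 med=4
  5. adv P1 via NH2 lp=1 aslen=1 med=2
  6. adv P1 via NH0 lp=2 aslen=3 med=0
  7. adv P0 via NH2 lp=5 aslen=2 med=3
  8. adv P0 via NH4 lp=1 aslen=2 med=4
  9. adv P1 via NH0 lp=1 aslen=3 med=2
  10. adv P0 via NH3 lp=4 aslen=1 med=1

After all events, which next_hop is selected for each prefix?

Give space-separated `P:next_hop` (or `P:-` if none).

Op 1: best P0=- P1=NH2
Op 2: best P0=- P1=NH3
Op 3: best P0=NH3 P1=NH3
Op 4: best P0=NH0 P1=NH3
Op 5: best P0=NH0 P1=NH3
Op 6: best P0=NH0 P1=NH3
Op 7: best P0=NH2 P1=NH3
Op 8: best P0=NH2 P1=NH3
Op 9: best P0=NH2 P1=NH3
Op 10: best P0=NH2 P1=NH3

Answer: P0:NH2 P1:NH3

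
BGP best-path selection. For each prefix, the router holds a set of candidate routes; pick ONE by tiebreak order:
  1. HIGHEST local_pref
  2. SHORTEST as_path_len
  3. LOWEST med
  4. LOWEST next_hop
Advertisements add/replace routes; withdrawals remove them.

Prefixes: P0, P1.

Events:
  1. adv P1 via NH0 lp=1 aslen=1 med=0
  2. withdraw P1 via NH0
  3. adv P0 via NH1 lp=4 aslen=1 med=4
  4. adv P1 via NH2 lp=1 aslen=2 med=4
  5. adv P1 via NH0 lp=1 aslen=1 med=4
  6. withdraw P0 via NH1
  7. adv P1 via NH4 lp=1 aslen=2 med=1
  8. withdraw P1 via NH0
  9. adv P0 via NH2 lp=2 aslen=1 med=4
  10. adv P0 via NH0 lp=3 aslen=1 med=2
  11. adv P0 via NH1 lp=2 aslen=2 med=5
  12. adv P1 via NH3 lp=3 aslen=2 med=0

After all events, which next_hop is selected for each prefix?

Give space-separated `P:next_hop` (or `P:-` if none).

Op 1: best P0=- P1=NH0
Op 2: best P0=- P1=-
Op 3: best P0=NH1 P1=-
Op 4: best P0=NH1 P1=NH2
Op 5: best P0=NH1 P1=NH0
Op 6: best P0=- P1=NH0
Op 7: best P0=- P1=NH0
Op 8: best P0=- P1=NH4
Op 9: best P0=NH2 P1=NH4
Op 10: best P0=NH0 P1=NH4
Op 11: best P0=NH0 P1=NH4
Op 12: best P0=NH0 P1=NH3

Answer: P0:NH0 P1:NH3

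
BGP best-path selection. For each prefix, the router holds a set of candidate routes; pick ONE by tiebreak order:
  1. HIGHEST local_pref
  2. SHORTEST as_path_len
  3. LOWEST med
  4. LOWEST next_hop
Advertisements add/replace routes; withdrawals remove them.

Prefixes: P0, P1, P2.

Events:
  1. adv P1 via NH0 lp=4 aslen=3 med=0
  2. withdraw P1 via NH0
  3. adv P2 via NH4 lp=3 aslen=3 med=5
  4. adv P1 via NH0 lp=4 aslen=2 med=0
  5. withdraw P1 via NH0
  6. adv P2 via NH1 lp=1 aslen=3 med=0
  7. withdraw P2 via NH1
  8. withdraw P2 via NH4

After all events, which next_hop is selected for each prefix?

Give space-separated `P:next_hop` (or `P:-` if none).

Op 1: best P0=- P1=NH0 P2=-
Op 2: best P0=- P1=- P2=-
Op 3: best P0=- P1=- P2=NH4
Op 4: best P0=- P1=NH0 P2=NH4
Op 5: best P0=- P1=- P2=NH4
Op 6: best P0=- P1=- P2=NH4
Op 7: best P0=- P1=- P2=NH4
Op 8: best P0=- P1=- P2=-

Answer: P0:- P1:- P2:-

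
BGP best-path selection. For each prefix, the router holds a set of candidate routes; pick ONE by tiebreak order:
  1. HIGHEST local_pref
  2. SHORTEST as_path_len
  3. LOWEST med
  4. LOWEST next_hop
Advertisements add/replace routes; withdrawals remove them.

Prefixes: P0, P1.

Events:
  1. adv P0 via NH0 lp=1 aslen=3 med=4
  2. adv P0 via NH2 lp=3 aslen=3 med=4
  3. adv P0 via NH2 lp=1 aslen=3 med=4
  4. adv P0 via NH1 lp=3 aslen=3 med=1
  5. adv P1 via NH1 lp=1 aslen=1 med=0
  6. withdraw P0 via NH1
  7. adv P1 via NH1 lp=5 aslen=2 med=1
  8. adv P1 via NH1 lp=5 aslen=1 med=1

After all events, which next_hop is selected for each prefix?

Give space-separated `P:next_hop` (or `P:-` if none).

Op 1: best P0=NH0 P1=-
Op 2: best P0=NH2 P1=-
Op 3: best P0=NH0 P1=-
Op 4: best P0=NH1 P1=-
Op 5: best P0=NH1 P1=NH1
Op 6: best P0=NH0 P1=NH1
Op 7: best P0=NH0 P1=NH1
Op 8: best P0=NH0 P1=NH1

Answer: P0:NH0 P1:NH1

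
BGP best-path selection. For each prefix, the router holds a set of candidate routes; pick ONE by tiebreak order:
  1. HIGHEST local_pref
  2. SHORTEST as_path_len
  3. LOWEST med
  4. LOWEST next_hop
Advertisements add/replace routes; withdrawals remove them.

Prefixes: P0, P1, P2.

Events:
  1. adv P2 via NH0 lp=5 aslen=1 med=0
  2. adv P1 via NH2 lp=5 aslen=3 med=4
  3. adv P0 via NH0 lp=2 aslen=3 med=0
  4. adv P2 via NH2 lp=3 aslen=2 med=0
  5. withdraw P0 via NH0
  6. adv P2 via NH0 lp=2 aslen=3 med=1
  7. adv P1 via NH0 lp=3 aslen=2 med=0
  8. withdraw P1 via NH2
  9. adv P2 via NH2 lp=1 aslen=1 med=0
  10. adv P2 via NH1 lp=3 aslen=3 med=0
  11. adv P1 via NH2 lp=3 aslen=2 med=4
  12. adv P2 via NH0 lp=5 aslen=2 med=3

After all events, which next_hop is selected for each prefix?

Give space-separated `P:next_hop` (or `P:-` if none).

Op 1: best P0=- P1=- P2=NH0
Op 2: best P0=- P1=NH2 P2=NH0
Op 3: best P0=NH0 P1=NH2 P2=NH0
Op 4: best P0=NH0 P1=NH2 P2=NH0
Op 5: best P0=- P1=NH2 P2=NH0
Op 6: best P0=- P1=NH2 P2=NH2
Op 7: best P0=- P1=NH2 P2=NH2
Op 8: best P0=- P1=NH0 P2=NH2
Op 9: best P0=- P1=NH0 P2=NH0
Op 10: best P0=- P1=NH0 P2=NH1
Op 11: best P0=- P1=NH0 P2=NH1
Op 12: best P0=- P1=NH0 P2=NH0

Answer: P0:- P1:NH0 P2:NH0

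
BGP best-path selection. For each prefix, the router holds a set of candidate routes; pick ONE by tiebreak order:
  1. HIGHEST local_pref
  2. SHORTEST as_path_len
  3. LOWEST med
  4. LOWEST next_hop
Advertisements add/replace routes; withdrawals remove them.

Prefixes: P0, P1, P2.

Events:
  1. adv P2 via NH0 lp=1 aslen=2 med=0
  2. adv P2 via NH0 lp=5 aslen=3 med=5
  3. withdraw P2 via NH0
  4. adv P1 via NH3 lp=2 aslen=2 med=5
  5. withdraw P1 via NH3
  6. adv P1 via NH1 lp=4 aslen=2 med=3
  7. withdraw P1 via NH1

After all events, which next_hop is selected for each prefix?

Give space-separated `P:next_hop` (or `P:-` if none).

Op 1: best P0=- P1=- P2=NH0
Op 2: best P0=- P1=- P2=NH0
Op 3: best P0=- P1=- P2=-
Op 4: best P0=- P1=NH3 P2=-
Op 5: best P0=- P1=- P2=-
Op 6: best P0=- P1=NH1 P2=-
Op 7: best P0=- P1=- P2=-

Answer: P0:- P1:- P2:-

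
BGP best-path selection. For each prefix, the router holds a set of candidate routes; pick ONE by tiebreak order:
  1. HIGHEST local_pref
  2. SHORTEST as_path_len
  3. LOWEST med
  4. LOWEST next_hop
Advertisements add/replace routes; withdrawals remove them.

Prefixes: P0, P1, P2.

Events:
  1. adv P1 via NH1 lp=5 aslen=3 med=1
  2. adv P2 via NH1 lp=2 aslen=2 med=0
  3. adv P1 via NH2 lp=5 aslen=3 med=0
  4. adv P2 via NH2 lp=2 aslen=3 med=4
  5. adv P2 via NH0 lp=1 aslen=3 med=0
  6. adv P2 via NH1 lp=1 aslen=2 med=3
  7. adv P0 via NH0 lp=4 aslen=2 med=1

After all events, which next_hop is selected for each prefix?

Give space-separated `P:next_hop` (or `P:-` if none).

Op 1: best P0=- P1=NH1 P2=-
Op 2: best P0=- P1=NH1 P2=NH1
Op 3: best P0=- P1=NH2 P2=NH1
Op 4: best P0=- P1=NH2 P2=NH1
Op 5: best P0=- P1=NH2 P2=NH1
Op 6: best P0=- P1=NH2 P2=NH2
Op 7: best P0=NH0 P1=NH2 P2=NH2

Answer: P0:NH0 P1:NH2 P2:NH2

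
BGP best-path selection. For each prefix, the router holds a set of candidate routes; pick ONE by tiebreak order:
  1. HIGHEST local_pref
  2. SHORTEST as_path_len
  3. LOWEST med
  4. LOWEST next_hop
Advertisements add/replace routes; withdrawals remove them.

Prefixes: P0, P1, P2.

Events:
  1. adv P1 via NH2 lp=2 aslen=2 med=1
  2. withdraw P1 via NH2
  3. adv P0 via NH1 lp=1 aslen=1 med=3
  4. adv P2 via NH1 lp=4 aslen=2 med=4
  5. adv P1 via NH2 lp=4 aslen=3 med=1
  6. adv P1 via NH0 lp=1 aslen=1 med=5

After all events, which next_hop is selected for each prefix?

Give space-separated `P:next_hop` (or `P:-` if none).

Op 1: best P0=- P1=NH2 P2=-
Op 2: best P0=- P1=- P2=-
Op 3: best P0=NH1 P1=- P2=-
Op 4: best P0=NH1 P1=- P2=NH1
Op 5: best P0=NH1 P1=NH2 P2=NH1
Op 6: best P0=NH1 P1=NH2 P2=NH1

Answer: P0:NH1 P1:NH2 P2:NH1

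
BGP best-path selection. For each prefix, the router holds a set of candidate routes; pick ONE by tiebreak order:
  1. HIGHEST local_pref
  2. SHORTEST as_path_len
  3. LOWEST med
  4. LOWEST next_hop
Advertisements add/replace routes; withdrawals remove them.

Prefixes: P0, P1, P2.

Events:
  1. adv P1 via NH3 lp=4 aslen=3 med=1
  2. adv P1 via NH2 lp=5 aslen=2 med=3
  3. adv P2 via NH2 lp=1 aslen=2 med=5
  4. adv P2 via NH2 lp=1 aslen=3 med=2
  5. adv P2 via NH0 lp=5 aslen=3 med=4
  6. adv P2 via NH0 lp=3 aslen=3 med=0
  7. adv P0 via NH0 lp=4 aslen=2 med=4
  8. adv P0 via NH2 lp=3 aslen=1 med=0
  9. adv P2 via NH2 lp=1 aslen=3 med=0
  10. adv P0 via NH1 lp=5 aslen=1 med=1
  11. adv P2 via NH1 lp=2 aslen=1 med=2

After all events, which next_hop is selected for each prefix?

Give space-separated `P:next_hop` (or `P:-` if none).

Answer: P0:NH1 P1:NH2 P2:NH0

Derivation:
Op 1: best P0=- P1=NH3 P2=-
Op 2: best P0=- P1=NH2 P2=-
Op 3: best P0=- P1=NH2 P2=NH2
Op 4: best P0=- P1=NH2 P2=NH2
Op 5: best P0=- P1=NH2 P2=NH0
Op 6: best P0=- P1=NH2 P2=NH0
Op 7: best P0=NH0 P1=NH2 P2=NH0
Op 8: best P0=NH0 P1=NH2 P2=NH0
Op 9: best P0=NH0 P1=NH2 P2=NH0
Op 10: best P0=NH1 P1=NH2 P2=NH0
Op 11: best P0=NH1 P1=NH2 P2=NH0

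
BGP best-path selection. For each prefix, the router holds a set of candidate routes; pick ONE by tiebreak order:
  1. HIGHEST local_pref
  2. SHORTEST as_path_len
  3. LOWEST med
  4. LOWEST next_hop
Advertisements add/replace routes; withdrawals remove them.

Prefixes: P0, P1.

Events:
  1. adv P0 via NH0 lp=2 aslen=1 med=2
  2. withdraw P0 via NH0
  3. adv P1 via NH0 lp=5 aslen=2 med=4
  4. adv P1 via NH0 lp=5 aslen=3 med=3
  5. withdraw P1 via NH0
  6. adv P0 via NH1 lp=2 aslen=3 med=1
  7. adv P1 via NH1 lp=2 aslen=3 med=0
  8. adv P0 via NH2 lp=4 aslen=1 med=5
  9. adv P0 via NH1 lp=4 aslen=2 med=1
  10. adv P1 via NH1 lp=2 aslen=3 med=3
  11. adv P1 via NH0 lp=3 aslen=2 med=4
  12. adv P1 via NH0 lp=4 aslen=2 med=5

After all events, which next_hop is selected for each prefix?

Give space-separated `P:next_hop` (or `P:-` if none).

Answer: P0:NH2 P1:NH0

Derivation:
Op 1: best P0=NH0 P1=-
Op 2: best P0=- P1=-
Op 3: best P0=- P1=NH0
Op 4: best P0=- P1=NH0
Op 5: best P0=- P1=-
Op 6: best P0=NH1 P1=-
Op 7: best P0=NH1 P1=NH1
Op 8: best P0=NH2 P1=NH1
Op 9: best P0=NH2 P1=NH1
Op 10: best P0=NH2 P1=NH1
Op 11: best P0=NH2 P1=NH0
Op 12: best P0=NH2 P1=NH0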